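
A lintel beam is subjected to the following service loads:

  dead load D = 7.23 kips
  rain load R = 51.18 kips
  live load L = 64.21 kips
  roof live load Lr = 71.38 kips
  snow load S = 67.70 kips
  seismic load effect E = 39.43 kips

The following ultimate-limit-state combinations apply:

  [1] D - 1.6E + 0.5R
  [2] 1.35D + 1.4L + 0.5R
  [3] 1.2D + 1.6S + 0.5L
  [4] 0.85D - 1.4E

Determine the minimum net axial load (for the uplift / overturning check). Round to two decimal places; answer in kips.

-49.06 kips

[1] 1.0(7.23) - 1.6(39.43) + 0.5(51.18) = -30.27
[2] 1.35(7.23) + 1.4(64.21) + 0.5(51.18) = 125.24
[3] 1.2(7.23) + 1.6(67.70) + 0.5(64.21) = 149.10
[4] 0.85(7.23) - 1.4(39.43) = -49.06
Combination 4 gives the minimum: -49.06 kips.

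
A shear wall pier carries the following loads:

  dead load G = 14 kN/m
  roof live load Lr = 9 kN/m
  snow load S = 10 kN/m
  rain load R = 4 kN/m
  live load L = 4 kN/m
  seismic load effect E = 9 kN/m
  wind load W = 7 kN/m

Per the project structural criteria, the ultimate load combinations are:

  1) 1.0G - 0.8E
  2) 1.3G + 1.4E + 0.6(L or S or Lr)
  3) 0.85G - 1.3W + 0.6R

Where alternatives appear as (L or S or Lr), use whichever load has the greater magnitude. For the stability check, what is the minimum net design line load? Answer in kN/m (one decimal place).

5.2 kN/m

(L or S or Lr) → S = 10 kN/m.
1) 1.0(14) - 0.8(9) = 14.0 - 7.2 = 6.8
2) 1.3(14) + 1.4(9) + 0.6(10) = 18.2 + 12.6 + 6.0 = 36.8
3) 0.85(14) - 1.3(7) + 0.6(4) = 11.9 - 9.1 + 2.4 = 5.2
Combination 3 gives the minimum: 5.2 kN/m.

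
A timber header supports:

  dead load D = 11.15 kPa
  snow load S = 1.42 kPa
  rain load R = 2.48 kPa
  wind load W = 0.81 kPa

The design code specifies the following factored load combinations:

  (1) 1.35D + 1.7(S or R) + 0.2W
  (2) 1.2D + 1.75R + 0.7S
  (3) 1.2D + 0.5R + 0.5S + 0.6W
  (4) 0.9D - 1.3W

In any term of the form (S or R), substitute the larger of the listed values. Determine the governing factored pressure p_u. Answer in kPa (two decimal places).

(S or R) → R = 2.48 kPa.
(1) 1.35(11.15) + 1.7(2.48) + 0.2(0.81) = 15.05 + 4.22 + 0.16 = 19.43
(2) 1.2(11.15) + 1.75(2.48) + 0.7(1.42) = 13.38 + 4.34 + 0.99 = 18.71
(3) 1.2(11.15) + 0.5(2.48) + 0.5(1.42) + 0.6(0.81) = 13.38 + 1.24 + 0.71 + 0.49 = 15.82
(4) 0.9(11.15) - 1.3(0.81) = 8.98
The controlling combination is 1, giving 19.43 kPa.

19.43 kPa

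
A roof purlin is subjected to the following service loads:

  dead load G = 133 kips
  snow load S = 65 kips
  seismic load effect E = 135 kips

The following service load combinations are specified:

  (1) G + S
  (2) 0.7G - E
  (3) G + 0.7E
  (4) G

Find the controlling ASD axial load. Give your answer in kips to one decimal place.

(1) 1.0(133) + 1.0(65) = 198.0
(2) 0.7(133) - 1.0(135) = -41.9
(3) 1.0(133) + 0.7(135) = 227.5
(4) 1.0(133) = 133.0
Maximum is from combination 3.

227.5 kips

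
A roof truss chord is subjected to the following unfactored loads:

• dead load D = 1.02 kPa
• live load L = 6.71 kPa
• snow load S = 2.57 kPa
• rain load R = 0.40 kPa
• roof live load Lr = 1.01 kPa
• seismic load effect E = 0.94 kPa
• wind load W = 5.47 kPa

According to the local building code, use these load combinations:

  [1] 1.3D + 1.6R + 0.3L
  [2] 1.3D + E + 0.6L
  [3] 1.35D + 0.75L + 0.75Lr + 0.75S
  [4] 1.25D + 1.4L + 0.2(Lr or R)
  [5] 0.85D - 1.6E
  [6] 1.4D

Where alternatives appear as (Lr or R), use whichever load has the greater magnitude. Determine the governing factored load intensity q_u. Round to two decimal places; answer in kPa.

10.87 kPa

(Lr or R) → Lr = 1.01 kPa.
[1] 1.3(1.02) + 1.6(0.40) + 0.3(6.71) = 3.98
[2] 1.3(1.02) + 1.0(0.94) + 0.6(6.71) = 6.29
[3] 1.35(1.02) + 0.75(6.71) + 0.75(1.01) + 0.75(2.57) = 9.09
[4] 1.25(1.02) + 1.4(6.71) + 0.2(1.01) = 10.87
[5] 0.85(1.02) - 1.6(0.94) = -0.64
[6] 1.4(1.02) = 1.43
Maximum is from combination 4.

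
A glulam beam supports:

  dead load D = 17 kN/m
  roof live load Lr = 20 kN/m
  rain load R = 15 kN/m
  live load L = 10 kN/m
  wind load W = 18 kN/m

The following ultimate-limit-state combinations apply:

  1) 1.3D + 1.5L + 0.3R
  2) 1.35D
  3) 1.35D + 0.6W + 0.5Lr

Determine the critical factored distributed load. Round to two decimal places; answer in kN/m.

43.75 kN/m

1) 1.3(17) + 1.5(10) + 0.3(15) = 41.60
2) 1.35(17) = 22.95
3) 1.35(17) + 0.6(18) + 0.5(20) = 43.75
Maximum is from combination 3.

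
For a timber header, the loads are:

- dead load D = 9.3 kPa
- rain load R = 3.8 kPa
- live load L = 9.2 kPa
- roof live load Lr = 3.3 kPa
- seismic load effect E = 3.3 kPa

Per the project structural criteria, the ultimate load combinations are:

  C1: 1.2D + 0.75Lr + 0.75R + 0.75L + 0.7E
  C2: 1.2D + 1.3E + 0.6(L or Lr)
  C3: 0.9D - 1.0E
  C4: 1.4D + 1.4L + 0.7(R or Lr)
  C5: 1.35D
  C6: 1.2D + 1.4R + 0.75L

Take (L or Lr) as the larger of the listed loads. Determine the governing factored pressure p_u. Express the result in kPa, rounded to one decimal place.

(L or Lr) → L = 9.2 kPa; (R or Lr) → R = 3.8 kPa.
C1: 1.2(9.3) + 0.75(3.3) + 0.75(3.8) + 0.75(9.2) + 0.7(3.3) = 25.7
C2: 1.2(9.3) + 1.3(3.3) + 0.6(9.2) = 11.2 + 4.3 + 5.5 = 21.0
C3: 0.9(9.3) - 1.0(3.3) = 8.4 - 3.3 = 5.1
C4: 1.4(9.3) + 1.4(9.2) + 0.7(3.8) = 13.0 + 12.9 + 2.7 = 28.6
C5: 1.35(9.3) = 12.6
C6: 1.2(9.3) + 1.4(3.8) + 0.75(9.2) = 11.2 + 5.3 + 6.9 = 23.4
Combination 4 governs: p_u = 28.6 kPa.

28.6 kPa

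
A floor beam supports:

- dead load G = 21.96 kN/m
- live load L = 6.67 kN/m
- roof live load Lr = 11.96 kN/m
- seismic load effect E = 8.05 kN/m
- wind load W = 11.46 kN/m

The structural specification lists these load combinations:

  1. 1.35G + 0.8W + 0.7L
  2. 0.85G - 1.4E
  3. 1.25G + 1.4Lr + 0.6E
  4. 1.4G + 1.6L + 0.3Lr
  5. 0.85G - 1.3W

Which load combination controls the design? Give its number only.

Combination 3

1. 1.35(21.96) + 0.8(11.46) + 0.7(6.67) = 43.48
2. 0.85(21.96) - 1.4(8.05) = 7.40
3. 1.25(21.96) + 1.4(11.96) + 0.6(8.05) = 49.02
4. 1.4(21.96) + 1.6(6.67) + 0.3(11.96) = 45.00
5. 0.85(21.96) - 1.3(11.46) = 3.77
The largest value is 49.02 kN/m from combination 3.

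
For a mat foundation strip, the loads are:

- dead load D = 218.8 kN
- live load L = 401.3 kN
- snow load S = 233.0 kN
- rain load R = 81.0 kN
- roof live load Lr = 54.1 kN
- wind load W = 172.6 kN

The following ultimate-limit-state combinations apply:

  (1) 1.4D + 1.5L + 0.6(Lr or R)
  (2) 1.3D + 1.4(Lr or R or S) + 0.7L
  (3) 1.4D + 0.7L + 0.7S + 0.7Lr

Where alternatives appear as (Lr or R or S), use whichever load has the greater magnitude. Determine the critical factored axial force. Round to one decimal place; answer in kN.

(Lr or R) → R = 81.0 kN; (Lr or R or S) → S = 233.0 kN.
(1) 1.4(218.8) + 1.5(401.3) + 0.6(81.0) = 306.3 + 602.0 + 48.6 = 956.9
(2) 1.3(218.8) + 1.4(233.0) + 0.7(401.3) = 891.6
(3) 1.4(218.8) + 0.7(401.3) + 0.7(233.0) + 0.7(54.1) = 306.3 + 280.9 + 163.1 + 37.9 = 788.2
Combination 1 governs: N_u = 956.9 kN.

956.9 kN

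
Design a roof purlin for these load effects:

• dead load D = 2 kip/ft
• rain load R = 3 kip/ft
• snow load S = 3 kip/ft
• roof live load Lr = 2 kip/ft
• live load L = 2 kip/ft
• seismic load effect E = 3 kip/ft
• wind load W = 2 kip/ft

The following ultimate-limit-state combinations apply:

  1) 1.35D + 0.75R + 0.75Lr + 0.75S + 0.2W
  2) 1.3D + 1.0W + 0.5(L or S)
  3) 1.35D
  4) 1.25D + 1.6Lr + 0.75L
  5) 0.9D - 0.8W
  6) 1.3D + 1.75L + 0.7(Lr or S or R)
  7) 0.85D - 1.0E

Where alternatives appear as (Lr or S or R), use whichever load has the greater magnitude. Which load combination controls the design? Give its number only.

Combination 1

(L or S) → S = 3 kip/ft; (Lr or S or R) → S = 3 kip/ft.
1) 1.35(2) + 0.75(3) + 0.75(2) + 0.75(3) + 0.2(2) = 9.10
2) 1.3(2) + 1.0(2) + 0.5(3) = 6.10
3) 1.35(2) = 2.70
4) 1.25(2) + 1.6(2) + 0.75(2) = 7.20
5) 0.9(2) - 0.8(2) = 0.20
6) 1.3(2) + 1.75(2) + 0.7(3) = 8.20
7) 0.85(2) - 1.0(3) = -1.30
The largest value is 9.10 kip/ft from combination 1.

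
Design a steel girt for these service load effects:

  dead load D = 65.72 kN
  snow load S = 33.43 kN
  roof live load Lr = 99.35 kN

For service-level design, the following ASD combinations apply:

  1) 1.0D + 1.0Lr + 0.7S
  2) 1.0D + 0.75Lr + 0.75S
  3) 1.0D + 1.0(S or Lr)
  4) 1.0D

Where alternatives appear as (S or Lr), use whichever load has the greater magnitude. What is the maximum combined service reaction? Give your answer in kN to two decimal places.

188.47 kN

(S or Lr) → Lr = 99.35 kN.
1) 1.0(65.72) + 1.0(99.35) + 0.7(33.43) = 65.72 + 99.35 + 23.40 = 188.47
2) 1.0(65.72) + 0.75(99.35) + 0.75(33.43) = 165.31
3) 1.0(65.72) + 1.0(99.35) = 65.72 + 99.35 = 165.07
4) 1.0(65.72) = 65.72
The controlling combination is 1, giving 188.47 kN.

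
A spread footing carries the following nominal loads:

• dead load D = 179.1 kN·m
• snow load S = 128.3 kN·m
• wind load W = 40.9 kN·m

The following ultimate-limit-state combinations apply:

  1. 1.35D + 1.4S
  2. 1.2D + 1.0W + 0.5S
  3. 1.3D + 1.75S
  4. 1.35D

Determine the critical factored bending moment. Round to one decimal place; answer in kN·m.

1. 1.35(179.1) + 1.4(128.3) = 421.4
2. 1.2(179.1) + 1.0(40.9) + 0.5(128.3) = 320.0
3. 1.3(179.1) + 1.75(128.3) = 457.4
4. 1.35(179.1) = 241.8
Combination 3 governs: M_u = 457.4 kN·m.

457.4 kN·m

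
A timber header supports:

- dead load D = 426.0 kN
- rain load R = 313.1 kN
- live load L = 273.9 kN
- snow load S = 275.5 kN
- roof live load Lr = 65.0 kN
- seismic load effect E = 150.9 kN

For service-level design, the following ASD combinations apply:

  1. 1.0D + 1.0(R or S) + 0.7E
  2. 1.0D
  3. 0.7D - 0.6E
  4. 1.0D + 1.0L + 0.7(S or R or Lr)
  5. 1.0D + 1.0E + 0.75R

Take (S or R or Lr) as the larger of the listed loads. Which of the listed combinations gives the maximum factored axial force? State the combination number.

(R or S) → R = 313.1 kN; (S or R or Lr) → R = 313.1 kN.
1. 1.0(426.0) + 1.0(313.1) + 0.7(150.9) = 426.0 + 313.1 + 105.6 = 844.7
2. 1.0(426.0) = 426.0
3. 0.7(426.0) - 0.6(150.9) = 298.2 - 90.5 = 207.7
4. 1.0(426.0) + 1.0(273.9) + 0.7(313.1) = 426.0 + 273.9 + 219.2 = 919.1
5. 1.0(426.0) + 1.0(150.9) + 0.75(313.1) = 426.0 + 150.9 + 234.8 = 811.7
The largest value is 919.1 kN from combination 4.

Combination 4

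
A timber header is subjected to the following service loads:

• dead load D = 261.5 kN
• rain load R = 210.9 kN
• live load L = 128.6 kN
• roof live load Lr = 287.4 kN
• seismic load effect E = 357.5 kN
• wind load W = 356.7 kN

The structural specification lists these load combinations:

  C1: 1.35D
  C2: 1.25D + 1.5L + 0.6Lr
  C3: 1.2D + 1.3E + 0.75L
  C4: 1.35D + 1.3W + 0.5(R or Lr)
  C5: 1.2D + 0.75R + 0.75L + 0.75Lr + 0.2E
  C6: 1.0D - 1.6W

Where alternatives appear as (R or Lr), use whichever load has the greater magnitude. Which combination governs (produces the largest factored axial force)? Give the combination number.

(R or Lr) → Lr = 287.4 kN.
C1: 1.35(261.5) = 353.03
C2: 1.25(261.5) + 1.5(128.6) + 0.6(287.4) = 326.88 + 192.90 + 172.44 = 692.22
C3: 1.2(261.5) + 1.3(357.5) + 0.75(128.6) = 313.80 + 464.75 + 96.45 = 875.00
C4: 1.35(261.5) + 1.3(356.7) + 0.5(287.4) = 353.03 + 463.71 + 143.70 = 960.44
C5: 1.2(261.5) + 0.75(210.9) + 0.75(128.6) + 0.75(287.4) + 0.2(357.5) = 313.80 + 158.18 + 96.45 + 215.55 + 71.50 = 855.48
C6: 1.0(261.5) - 1.6(356.7) = 261.50 - 570.72 = -309.22
The largest value is 960.44 kN from combination 4.

Combination 4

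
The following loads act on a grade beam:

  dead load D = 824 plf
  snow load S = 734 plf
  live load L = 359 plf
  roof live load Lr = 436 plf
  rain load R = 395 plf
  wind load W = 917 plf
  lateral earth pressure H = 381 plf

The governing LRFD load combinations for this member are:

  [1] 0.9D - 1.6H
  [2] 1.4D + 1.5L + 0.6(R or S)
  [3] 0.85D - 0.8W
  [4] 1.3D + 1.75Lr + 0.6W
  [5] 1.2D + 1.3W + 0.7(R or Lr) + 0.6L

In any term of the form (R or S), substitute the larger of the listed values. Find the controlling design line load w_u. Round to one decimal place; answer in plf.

2701.5 plf

(R or S) → S = 734 plf; (R or Lr) → Lr = 436 plf.
[1] 0.9(824) - 1.6(381) = 741.6 - 609.6 = 132.0
[2] 1.4(824) + 1.5(359) + 0.6(734) = 1153.6 + 538.5 + 440.4 = 2132.5
[3] 0.85(824) - 0.8(917) = 700.4 - 733.6 = -33.2
[4] 1.3(824) + 1.75(436) + 0.6(917) = 1071.2 + 763.0 + 550.2 = 2384.4
[5] 1.2(824) + 1.3(917) + 0.7(436) + 0.6(359) = 988.8 + 1192.1 + 305.2 + 215.4 = 2701.5
The controlling combination is 5, giving 2701.5 plf.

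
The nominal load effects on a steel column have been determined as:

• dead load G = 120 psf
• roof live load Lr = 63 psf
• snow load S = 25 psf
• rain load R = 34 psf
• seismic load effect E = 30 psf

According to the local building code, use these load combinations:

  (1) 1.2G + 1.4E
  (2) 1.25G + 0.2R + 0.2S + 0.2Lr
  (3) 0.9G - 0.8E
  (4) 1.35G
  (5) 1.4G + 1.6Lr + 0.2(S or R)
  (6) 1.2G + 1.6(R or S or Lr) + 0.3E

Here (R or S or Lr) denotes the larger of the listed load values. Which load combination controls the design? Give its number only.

Combination 5

(S or R) → R = 34 psf; (R or S or Lr) → Lr = 63 psf.
(1) 1.2(120) + 1.4(30) = 144.00 + 42.00 = 186.00
(2) 1.25(120) + 0.2(34) + 0.2(25) + 0.2(63) = 150.00 + 6.80 + 5.00 + 12.60 = 174.40
(3) 0.9(120) - 0.8(30) = 108.00 - 24.00 = 84.00
(4) 1.35(120) = 162.00
(5) 1.4(120) + 1.6(63) + 0.2(34) = 168.00 + 100.80 + 6.80 = 275.60
(6) 1.2(120) + 1.6(63) + 0.3(30) = 144.00 + 100.80 + 9.00 = 253.80
The largest value is 275.60 psf from combination 5.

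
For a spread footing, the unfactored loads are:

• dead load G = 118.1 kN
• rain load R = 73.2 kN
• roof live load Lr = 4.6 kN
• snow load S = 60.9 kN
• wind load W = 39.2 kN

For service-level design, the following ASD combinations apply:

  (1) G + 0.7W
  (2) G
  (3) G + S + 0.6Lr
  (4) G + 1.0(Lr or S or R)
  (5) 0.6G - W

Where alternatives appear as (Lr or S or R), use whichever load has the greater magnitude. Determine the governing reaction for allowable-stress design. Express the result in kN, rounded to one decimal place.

191.3 kN

(Lr or S or R) → R = 73.2 kN.
(1) 1.0(118.1) + 0.7(39.2) = 118.1 + 27.4 = 145.5
(2) 1.0(118.1) = 118.1
(3) 1.0(118.1) + 1.0(60.9) + 0.6(4.6) = 118.1 + 60.9 + 2.8 = 181.8
(4) 1.0(118.1) + 1.0(73.2) = 118.1 + 73.2 = 191.3
(5) 0.6(118.1) - 1.0(39.2) = 70.9 - 39.2 = 31.7
The controlling combination is 4, giving 191.3 kN.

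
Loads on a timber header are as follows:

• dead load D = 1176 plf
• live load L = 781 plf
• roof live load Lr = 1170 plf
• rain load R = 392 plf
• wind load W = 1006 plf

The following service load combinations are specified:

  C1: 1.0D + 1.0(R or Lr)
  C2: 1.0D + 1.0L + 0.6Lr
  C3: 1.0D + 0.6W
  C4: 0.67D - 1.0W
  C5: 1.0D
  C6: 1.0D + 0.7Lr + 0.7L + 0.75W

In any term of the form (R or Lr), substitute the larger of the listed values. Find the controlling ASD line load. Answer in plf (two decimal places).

(R or Lr) → Lr = 1170 plf.
C1: 1.0(1176) + 1.0(1170) = 1176.00 + 1170.00 = 2346.00
C2: 1.0(1176) + 1.0(781) + 0.6(1170) = 1176.00 + 781.00 + 702.00 = 2659.00
C3: 1.0(1176) + 0.6(1006) = 1176.00 + 603.60 = 1779.60
C4: 0.67(1176) - 1.0(1006) = 787.92 - 1006.00 = -218.08
C5: 1.0(1176) = 1176.00
C6: 1.0(1176) + 0.7(1170) + 0.7(781) + 0.75(1006) = 1176.00 + 819.00 + 546.70 + 754.50 = 3296.20
Maximum is from combination 6.

3296.20 plf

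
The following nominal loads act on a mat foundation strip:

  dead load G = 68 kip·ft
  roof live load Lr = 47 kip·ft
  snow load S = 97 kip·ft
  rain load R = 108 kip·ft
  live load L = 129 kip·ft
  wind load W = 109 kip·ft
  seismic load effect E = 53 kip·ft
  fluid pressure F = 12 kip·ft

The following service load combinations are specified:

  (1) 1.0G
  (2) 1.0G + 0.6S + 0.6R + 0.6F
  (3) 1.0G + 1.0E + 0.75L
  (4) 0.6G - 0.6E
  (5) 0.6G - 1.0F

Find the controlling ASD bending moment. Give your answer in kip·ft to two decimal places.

217.75 kip·ft

(1) 1.0(68) = 68.00
(2) 1.0(68) + 0.6(97) + 0.6(108) + 0.6(12) = 68.00 + 58.20 + 64.80 + 7.20 = 198.20
(3) 1.0(68) + 1.0(53) + 0.75(129) = 68.00 + 53.00 + 96.75 = 217.75
(4) 0.6(68) - 0.6(53) = 40.80 - 31.80 = 9.00
(5) 0.6(68) - 1.0(12) = 40.80 - 12.00 = 28.80
Combination 3 governs: M = 217.75 kip·ft.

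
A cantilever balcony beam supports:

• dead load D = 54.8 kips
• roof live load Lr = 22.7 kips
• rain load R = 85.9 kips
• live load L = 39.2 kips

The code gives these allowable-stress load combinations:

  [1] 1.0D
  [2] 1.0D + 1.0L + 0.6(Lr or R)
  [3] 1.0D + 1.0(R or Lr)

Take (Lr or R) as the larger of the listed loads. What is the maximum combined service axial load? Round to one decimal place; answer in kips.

145.5 kips

(Lr or R) → R = 85.9 kips; (R or Lr) → R = 85.9 kips.
[1] 1.0(54.8) = 54.8
[2] 1.0(54.8) + 1.0(39.2) + 0.6(85.9) = 145.5
[3] 1.0(54.8) + 1.0(85.9) = 140.7
Combination 2 governs: P = 145.5 kips.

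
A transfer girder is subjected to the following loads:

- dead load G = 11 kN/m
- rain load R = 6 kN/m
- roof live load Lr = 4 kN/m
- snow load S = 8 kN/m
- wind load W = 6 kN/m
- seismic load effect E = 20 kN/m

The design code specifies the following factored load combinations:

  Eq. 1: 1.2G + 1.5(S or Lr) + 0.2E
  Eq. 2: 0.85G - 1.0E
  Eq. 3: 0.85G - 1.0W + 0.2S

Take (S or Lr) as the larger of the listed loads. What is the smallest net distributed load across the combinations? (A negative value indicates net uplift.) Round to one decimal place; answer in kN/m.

-10.7 kN/m

(S or Lr) → S = 8 kN/m.
Eq. 1: 1.2(11) + 1.5(8) + 0.2(20) = 13.2 + 12.0 + 4.0 = 29.2
Eq. 2: 0.85(11) - 1.0(20) = -10.7
Eq. 3: 0.85(11) - 1.0(6) + 0.2(8) = 9.4 - 6.0 + 1.6 = 5.0
Combination 2 gives the minimum: -10.7 kN/m.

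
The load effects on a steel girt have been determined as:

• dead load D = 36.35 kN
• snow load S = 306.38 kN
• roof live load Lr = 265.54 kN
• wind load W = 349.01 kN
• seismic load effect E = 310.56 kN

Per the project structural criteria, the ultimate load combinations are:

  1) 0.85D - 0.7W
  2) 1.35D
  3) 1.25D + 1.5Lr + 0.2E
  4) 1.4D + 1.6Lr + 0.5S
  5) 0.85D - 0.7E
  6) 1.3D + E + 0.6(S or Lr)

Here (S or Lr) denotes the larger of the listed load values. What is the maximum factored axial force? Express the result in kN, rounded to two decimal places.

(S or Lr) → S = 306.38 kN.
1) 0.85(36.35) - 0.7(349.01) = 30.90 - 244.31 = -213.41
2) 1.35(36.35) = 49.07
3) 1.25(36.35) + 1.5(265.54) + 0.2(310.56) = 45.44 + 398.31 + 62.11 = 505.86
4) 1.4(36.35) + 1.6(265.54) + 0.5(306.38) = 50.89 + 424.86 + 153.19 = 628.94
5) 0.85(36.35) - 0.7(310.56) = 30.90 - 217.39 = -186.49
6) 1.3(36.35) + 1.0(310.56) + 0.6(306.38) = 541.64
Combination 4 governs: N_u = 628.94 kN.

628.94 kN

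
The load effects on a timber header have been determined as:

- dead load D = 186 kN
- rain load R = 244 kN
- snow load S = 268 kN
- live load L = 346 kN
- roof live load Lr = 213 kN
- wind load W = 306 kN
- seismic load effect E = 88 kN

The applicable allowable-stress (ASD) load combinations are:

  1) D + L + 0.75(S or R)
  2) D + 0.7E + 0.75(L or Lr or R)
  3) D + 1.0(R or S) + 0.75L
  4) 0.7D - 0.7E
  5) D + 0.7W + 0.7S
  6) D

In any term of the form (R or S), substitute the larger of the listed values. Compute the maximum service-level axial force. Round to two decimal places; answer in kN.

733.00 kN

(S or R) → S = 268 kN; (L or Lr or R) → L = 346 kN; (R or S) → S = 268 kN.
1) 1.0(186) + 1.0(346) + 0.75(268) = 733.00
2) 1.0(186) + 0.7(88) + 0.75(346) = 507.10
3) 1.0(186) + 1.0(268) + 0.75(346) = 713.50
4) 0.7(186) - 0.7(88) = 68.60
5) 1.0(186) + 0.7(306) + 0.7(268) = 587.80
6) 1.0(186) = 186.00
Maximum is from combination 1.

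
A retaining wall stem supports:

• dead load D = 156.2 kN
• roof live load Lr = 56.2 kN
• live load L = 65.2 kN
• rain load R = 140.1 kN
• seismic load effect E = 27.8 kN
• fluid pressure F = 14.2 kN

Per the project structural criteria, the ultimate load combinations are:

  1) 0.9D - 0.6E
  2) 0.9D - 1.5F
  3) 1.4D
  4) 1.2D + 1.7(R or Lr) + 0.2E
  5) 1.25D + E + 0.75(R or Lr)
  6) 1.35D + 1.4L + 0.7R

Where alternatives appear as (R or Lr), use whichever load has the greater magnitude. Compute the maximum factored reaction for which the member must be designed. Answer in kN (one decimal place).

431.2 kN

(R or Lr) → R = 140.1 kN.
1) 0.9(156.2) - 0.6(27.8) = 123.9
2) 0.9(156.2) - 1.5(14.2) = 119.3
3) 1.4(156.2) = 218.7
4) 1.2(156.2) + 1.7(140.1) + 0.2(27.8) = 431.2
5) 1.25(156.2) + 1.0(27.8) + 0.75(140.1) = 328.1
6) 1.35(156.2) + 1.4(65.2) + 0.7(140.1) = 400.2
Maximum is from combination 4.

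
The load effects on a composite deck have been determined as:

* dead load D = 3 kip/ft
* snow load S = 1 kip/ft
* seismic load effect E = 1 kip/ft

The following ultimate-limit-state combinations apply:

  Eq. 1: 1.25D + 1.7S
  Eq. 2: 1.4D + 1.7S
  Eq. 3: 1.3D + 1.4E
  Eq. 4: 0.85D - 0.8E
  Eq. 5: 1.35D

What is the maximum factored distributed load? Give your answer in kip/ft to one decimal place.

5.9 kip/ft

Eq. 1: 1.25(3) + 1.7(1) = 5.5
Eq. 2: 1.4(3) + 1.7(1) = 5.9
Eq. 3: 1.3(3) + 1.4(1) = 5.3
Eq. 4: 0.85(3) - 0.8(1) = 1.8
Eq. 5: 1.35(3) = 4.1
The controlling combination is 2, giving 5.9 kip/ft.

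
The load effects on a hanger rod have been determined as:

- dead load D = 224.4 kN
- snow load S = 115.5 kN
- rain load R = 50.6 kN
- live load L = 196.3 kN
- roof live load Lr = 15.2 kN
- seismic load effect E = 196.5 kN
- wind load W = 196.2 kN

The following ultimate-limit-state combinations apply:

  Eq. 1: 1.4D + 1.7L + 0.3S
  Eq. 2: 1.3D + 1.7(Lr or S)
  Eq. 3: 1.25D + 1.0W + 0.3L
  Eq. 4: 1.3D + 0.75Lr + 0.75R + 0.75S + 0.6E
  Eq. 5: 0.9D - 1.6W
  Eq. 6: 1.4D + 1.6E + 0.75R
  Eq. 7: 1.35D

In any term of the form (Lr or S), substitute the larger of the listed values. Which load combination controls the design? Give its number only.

Combination 1

(Lr or S) → S = 115.5 kN.
Eq. 1: 1.4(224.4) + 1.7(196.3) + 0.3(115.5) = 682.5
Eq. 2: 1.3(224.4) + 1.7(115.5) = 291.7 + 196.4 = 488.1
Eq. 3: 1.25(224.4) + 1.0(196.2) + 0.3(196.3) = 280.5 + 196.2 + 58.9 = 535.6
Eq. 4: 1.3(224.4) + 0.75(15.2) + 0.75(50.6) + 0.75(115.5) + 0.6(196.5) = 291.7 + 11.4 + 38.0 + 86.6 + 117.9 = 545.6
Eq. 5: 0.9(224.4) - 1.6(196.2) = -112.0
Eq. 6: 1.4(224.4) + 1.6(196.5) + 0.75(50.6) = 666.5
Eq. 7: 1.35(224.4) = 302.9
The largest value is 682.5 kN from combination 1.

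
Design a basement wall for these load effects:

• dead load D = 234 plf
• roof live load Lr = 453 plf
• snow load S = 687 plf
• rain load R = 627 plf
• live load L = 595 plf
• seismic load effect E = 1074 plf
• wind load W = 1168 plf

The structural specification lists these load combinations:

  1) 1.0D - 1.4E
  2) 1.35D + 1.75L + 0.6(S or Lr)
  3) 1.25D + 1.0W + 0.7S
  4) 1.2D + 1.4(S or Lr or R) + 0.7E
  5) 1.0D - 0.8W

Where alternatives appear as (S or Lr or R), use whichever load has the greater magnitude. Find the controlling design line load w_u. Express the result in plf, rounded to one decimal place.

1994.4 plf

(S or Lr) → S = 687 plf; (S or Lr or R) → S = 687 plf.
1) 1.0(234) - 1.4(1074) = 234.0 - 1503.6 = -1269.6
2) 1.35(234) + 1.75(595) + 0.6(687) = 315.9 + 1041.3 + 412.2 = 1769.4
3) 1.25(234) + 1.0(1168) + 0.7(687) = 292.5 + 1168.0 + 480.9 = 1941.4
4) 1.2(234) + 1.4(687) + 0.7(1074) = 280.8 + 961.8 + 751.8 = 1994.4
5) 1.0(234) - 0.8(1168) = 234.0 - 934.4 = -700.4
Maximum is from combination 4.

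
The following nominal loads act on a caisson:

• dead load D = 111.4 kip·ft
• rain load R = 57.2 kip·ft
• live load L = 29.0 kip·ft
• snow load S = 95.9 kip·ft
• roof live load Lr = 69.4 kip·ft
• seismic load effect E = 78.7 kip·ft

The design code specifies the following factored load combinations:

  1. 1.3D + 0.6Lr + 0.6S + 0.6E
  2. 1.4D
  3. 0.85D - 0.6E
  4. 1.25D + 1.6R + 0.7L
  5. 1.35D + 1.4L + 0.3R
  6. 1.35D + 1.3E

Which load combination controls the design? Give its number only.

1. 1.3(111.4) + 0.6(69.4) + 0.6(95.9) + 0.6(78.7) = 291.2
2. 1.4(111.4) = 156.0
3. 0.85(111.4) - 0.6(78.7) = 94.7 - 47.2 = 47.5
4. 1.25(111.4) + 1.6(57.2) + 0.7(29.0) = 139.3 + 91.5 + 20.3 = 251.1
5. 1.35(111.4) + 1.4(29.0) + 0.3(57.2) = 150.4 + 40.6 + 17.2 = 208.2
6. 1.35(111.4) + 1.3(78.7) = 150.4 + 102.3 = 252.7
The largest value is 291.2 kip·ft from combination 1.

Combination 1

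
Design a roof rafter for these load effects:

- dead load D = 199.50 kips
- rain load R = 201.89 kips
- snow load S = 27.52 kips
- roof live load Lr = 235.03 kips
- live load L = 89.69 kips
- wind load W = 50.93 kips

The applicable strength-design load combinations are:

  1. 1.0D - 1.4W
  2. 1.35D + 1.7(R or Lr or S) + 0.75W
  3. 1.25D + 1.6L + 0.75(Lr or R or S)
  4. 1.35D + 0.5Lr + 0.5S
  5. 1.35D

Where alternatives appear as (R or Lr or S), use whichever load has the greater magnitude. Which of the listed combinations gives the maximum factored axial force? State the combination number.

Combination 2

(R or Lr or S) → Lr = 235.03 kips; (Lr or R or S) → Lr = 235.03 kips.
1. 1.0(199.50) - 1.4(50.93) = 199.50 - 71.30 = 128.20
2. 1.35(199.50) + 1.7(235.03) + 0.75(50.93) = 707.07
3. 1.25(199.50) + 1.6(89.69) + 0.75(235.03) = 249.38 + 143.50 + 176.27 = 569.15
4. 1.35(199.50) + 0.5(235.03) + 0.5(27.52) = 400.60
5. 1.35(199.50) = 269.33
The largest value is 707.07 kips from combination 2.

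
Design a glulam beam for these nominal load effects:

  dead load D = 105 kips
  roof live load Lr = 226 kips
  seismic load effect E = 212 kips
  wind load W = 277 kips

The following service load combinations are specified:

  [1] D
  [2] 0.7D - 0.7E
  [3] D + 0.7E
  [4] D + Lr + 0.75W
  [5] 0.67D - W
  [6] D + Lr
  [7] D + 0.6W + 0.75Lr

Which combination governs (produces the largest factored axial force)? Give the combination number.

Combination 4

[1] 1.0(105) = 105.00
[2] 0.7(105) - 0.7(212) = -74.90
[3] 1.0(105) + 0.7(212) = 253.40
[4] 1.0(105) + 1.0(226) + 0.75(277) = 538.75
[5] 0.67(105) - 1.0(277) = -206.65
[6] 1.0(105) + 1.0(226) = 331.00
[7] 1.0(105) + 0.6(277) + 0.75(226) = 440.70
The largest value is 538.75 kips from combination 4.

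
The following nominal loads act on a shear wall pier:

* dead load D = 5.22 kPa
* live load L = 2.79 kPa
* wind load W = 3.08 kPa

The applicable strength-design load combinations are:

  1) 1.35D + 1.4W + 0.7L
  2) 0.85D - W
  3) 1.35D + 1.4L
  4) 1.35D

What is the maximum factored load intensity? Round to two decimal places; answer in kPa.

13.31 kPa

1) 1.35(5.22) + 1.4(3.08) + 0.7(2.79) = 13.31
2) 0.85(5.22) - 1.0(3.08) = 1.36
3) 1.35(5.22) + 1.4(2.79) = 10.95
4) 1.35(5.22) = 7.05
The controlling combination is 1, giving 13.31 kPa.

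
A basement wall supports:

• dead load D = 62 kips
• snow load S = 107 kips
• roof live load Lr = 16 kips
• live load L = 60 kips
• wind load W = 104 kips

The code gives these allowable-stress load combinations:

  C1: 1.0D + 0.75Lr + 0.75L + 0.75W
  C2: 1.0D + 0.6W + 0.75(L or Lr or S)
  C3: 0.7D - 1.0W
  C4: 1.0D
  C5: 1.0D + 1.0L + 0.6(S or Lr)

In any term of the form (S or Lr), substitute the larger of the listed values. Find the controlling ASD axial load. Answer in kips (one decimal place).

(L or Lr or S) → S = 107 kips; (S or Lr) → S = 107 kips.
C1: 1.0(62) + 0.75(16) + 0.75(60) + 0.75(104) = 197.0
C2: 1.0(62) + 0.6(104) + 0.75(107) = 204.7
C3: 0.7(62) - 1.0(104) = -60.6
C4: 1.0(62) = 62.0
C5: 1.0(62) + 1.0(60) + 0.6(107) = 186.2
The controlling combination is 2, giving 204.7 kips.

204.7 kips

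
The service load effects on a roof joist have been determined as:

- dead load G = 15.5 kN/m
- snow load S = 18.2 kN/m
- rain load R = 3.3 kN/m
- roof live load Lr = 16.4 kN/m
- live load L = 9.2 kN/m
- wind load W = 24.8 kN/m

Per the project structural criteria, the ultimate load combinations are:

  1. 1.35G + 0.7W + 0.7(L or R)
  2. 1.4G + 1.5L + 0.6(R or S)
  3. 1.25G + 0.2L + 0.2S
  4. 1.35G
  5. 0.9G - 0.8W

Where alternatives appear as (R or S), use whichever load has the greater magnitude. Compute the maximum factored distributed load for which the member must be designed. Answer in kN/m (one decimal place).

(L or R) → L = 9.2 kN/m; (R or S) → S = 18.2 kN/m.
1. 1.35(15.5) + 0.7(24.8) + 0.7(9.2) = 44.7
2. 1.4(15.5) + 1.5(9.2) + 0.6(18.2) = 46.4
3. 1.25(15.5) + 0.2(9.2) + 0.2(18.2) = 24.9
4. 1.35(15.5) = 20.9
5. 0.9(15.5) - 0.8(24.8) = -5.9
The controlling combination is 2, giving 46.4 kN/m.

46.4 kN/m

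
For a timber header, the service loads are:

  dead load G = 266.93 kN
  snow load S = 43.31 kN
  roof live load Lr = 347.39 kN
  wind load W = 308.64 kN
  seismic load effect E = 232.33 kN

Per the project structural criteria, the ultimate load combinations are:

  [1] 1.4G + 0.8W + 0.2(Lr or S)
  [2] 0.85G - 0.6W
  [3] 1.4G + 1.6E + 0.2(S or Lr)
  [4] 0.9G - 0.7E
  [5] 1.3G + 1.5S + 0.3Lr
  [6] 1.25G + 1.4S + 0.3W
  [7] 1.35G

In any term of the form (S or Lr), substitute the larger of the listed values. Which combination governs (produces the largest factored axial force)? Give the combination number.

(Lr or S) → Lr = 347.39 kN; (S or Lr) → Lr = 347.39 kN.
[1] 1.4(266.93) + 0.8(308.64) + 0.2(347.39) = 690.09
[2] 0.85(266.93) - 0.6(308.64) = 41.71
[3] 1.4(266.93) + 1.6(232.33) + 0.2(347.39) = 814.91
[4] 0.9(266.93) - 0.7(232.33) = 77.61
[5] 1.3(266.93) + 1.5(43.31) + 0.3(347.39) = 516.19
[6] 1.25(266.93) + 1.4(43.31) + 0.3(308.64) = 486.89
[7] 1.35(266.93) = 360.36
The largest value is 814.91 kN from combination 3.

Combination 3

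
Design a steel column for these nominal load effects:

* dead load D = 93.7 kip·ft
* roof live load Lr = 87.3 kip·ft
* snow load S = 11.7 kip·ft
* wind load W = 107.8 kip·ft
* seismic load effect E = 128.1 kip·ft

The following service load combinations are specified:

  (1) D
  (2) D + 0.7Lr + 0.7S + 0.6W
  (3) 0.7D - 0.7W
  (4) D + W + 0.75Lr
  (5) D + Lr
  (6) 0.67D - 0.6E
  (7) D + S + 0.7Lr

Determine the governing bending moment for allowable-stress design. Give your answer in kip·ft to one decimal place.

267.0 kip·ft

(1) 1.0(93.7) = 93.7
(2) 1.0(93.7) + 0.7(87.3) + 0.7(11.7) + 0.6(107.8) = 227.7
(3) 0.7(93.7) - 0.7(107.8) = -9.9
(4) 1.0(93.7) + 1.0(107.8) + 0.75(87.3) = 267.0
(5) 1.0(93.7) + 1.0(87.3) = 181.0
(6) 0.67(93.7) - 0.6(128.1) = -14.1
(7) 1.0(93.7) + 1.0(11.7) + 0.7(87.3) = 166.5
The controlling combination is 4, giving 267.0 kip·ft.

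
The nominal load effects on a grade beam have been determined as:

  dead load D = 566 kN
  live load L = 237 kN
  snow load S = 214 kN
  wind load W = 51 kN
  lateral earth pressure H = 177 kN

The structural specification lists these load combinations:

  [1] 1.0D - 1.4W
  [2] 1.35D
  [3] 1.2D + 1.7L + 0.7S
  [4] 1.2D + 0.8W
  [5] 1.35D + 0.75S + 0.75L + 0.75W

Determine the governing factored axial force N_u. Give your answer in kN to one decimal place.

[1] 1.0(566) - 1.4(51) = 494.6
[2] 1.35(566) = 764.1
[3] 1.2(566) + 1.7(237) + 0.7(214) = 1231.9
[4] 1.2(566) + 0.8(51) = 720.0
[5] 1.35(566) + 0.75(214) + 0.75(237) + 0.75(51) = 1140.6
Maximum is from combination 3.

1231.9 kN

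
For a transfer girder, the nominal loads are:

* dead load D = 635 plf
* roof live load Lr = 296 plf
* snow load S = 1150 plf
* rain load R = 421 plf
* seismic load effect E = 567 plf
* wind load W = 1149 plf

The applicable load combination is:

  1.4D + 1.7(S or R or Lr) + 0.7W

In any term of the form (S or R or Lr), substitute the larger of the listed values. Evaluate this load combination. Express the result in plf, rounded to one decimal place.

3648.3 plf

(S or R or Lr) → S = 1150 plf.
1.4(635) + 1.7(1150) + 0.7(1149) = 3648.3
w_u = 3648.3 plf.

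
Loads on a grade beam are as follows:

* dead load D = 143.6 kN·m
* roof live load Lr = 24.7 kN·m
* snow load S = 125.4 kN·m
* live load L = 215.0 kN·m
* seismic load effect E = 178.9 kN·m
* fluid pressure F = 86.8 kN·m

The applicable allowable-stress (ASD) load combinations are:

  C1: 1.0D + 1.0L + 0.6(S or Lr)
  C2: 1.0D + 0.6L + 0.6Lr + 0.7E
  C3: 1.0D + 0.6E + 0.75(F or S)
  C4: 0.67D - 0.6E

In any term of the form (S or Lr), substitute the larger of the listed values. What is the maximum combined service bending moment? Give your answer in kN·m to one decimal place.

(S or Lr) → S = 125.4 kN·m; (F or S) → S = 125.4 kN·m.
C1: 1.0(143.6) + 1.0(215.0) + 0.6(125.4) = 143.6 + 215.0 + 75.2 = 433.8
C2: 1.0(143.6) + 0.6(215.0) + 0.6(24.7) + 0.7(178.9) = 412.7
C3: 1.0(143.6) + 0.6(178.9) + 0.75(125.4) = 143.6 + 107.3 + 94.1 = 345.0
C4: 0.67(143.6) - 0.6(178.9) = 96.2 - 107.3 = -11.1
Maximum is from combination 1.

433.8 kN·m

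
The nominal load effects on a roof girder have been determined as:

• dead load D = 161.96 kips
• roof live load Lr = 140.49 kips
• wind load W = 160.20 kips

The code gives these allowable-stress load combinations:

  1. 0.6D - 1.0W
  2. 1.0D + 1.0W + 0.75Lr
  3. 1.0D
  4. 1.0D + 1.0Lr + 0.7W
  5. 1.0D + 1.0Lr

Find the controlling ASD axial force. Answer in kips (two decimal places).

427.53 kips

1. 0.6(161.96) - 1.0(160.20) = 97.18 - 160.20 = -63.02
2. 1.0(161.96) + 1.0(160.20) + 0.75(140.49) = 161.96 + 160.20 + 105.37 = 427.53
3. 1.0(161.96) = 161.96
4. 1.0(161.96) + 1.0(140.49) + 0.7(160.20) = 161.96 + 140.49 + 112.14 = 414.59
5. 1.0(161.96) + 1.0(140.49) = 161.96 + 140.49 = 302.45
The controlling combination is 2, giving 427.53 kips.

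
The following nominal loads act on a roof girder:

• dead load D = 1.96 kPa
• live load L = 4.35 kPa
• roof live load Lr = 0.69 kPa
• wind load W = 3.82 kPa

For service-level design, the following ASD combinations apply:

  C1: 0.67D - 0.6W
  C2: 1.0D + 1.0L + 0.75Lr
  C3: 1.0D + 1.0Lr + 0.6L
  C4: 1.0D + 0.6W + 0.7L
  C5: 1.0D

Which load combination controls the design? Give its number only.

C1: 0.67(1.96) - 0.6(3.82) = 1.31 - 2.29 = -0.98
C2: 1.0(1.96) + 1.0(4.35) + 0.75(0.69) = 1.96 + 4.35 + 0.52 = 6.83
C3: 1.0(1.96) + 1.0(0.69) + 0.6(4.35) = 1.96 + 0.69 + 2.61 = 5.26
C4: 1.0(1.96) + 0.6(3.82) + 0.7(4.35) = 1.96 + 2.29 + 3.05 = 7.30
C5: 1.0(1.96) = 1.96
The largest value is 7.30 kPa from combination 4.

Combination 4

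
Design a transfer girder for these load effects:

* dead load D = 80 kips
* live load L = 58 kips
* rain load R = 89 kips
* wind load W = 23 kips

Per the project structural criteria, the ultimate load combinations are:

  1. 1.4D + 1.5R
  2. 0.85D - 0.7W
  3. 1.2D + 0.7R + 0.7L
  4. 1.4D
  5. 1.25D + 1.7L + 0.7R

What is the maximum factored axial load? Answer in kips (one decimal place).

260.9 kips

1. 1.4(80) + 1.5(89) = 245.5
2. 0.85(80) - 0.7(23) = 51.9
3. 1.2(80) + 0.7(89) + 0.7(58) = 198.9
4. 1.4(80) = 112.0
5. 1.25(80) + 1.7(58) + 0.7(89) = 260.9
Combination 5 governs: P_u = 260.9 kips.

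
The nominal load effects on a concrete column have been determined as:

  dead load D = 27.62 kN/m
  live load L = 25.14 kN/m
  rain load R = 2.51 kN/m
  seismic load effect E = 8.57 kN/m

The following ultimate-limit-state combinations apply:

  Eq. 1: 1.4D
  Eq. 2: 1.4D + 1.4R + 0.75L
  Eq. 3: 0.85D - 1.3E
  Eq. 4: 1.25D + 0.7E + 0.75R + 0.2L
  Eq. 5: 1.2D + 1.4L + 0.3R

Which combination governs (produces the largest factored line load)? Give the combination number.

Eq. 1: 1.4(27.62) = 38.67
Eq. 2: 1.4(27.62) + 1.4(2.51) + 0.75(25.14) = 61.04
Eq. 3: 0.85(27.62) - 1.3(8.57) = 12.34
Eq. 4: 1.25(27.62) + 0.7(8.57) + 0.75(2.51) + 0.2(25.14) = 47.43
Eq. 5: 1.2(27.62) + 1.4(25.14) + 0.3(2.51) = 69.09
The largest value is 69.09 kN/m from combination 5.

Combination 5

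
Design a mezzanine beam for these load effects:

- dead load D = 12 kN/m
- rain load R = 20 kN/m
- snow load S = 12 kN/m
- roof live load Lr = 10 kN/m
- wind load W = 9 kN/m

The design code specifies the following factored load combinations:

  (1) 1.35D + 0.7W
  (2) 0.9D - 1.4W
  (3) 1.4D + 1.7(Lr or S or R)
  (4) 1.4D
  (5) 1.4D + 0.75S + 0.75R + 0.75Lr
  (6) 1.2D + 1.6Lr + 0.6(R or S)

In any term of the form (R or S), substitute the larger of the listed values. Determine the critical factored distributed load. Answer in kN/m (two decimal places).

50.80 kN/m

(Lr or S or R) → R = 20 kN/m; (R or S) → R = 20 kN/m.
(1) 1.35(12) + 0.7(9) = 16.20 + 6.30 = 22.50
(2) 0.9(12) - 1.4(9) = 10.80 - 12.60 = -1.80
(3) 1.4(12) + 1.7(20) = 16.80 + 34.00 = 50.80
(4) 1.4(12) = 16.80
(5) 1.4(12) + 0.75(12) + 0.75(20) + 0.75(10) = 16.80 + 9.00 + 15.00 + 7.50 = 48.30
(6) 1.2(12) + 1.6(10) + 0.6(20) = 14.40 + 16.00 + 12.00 = 42.40
Maximum is from combination 3.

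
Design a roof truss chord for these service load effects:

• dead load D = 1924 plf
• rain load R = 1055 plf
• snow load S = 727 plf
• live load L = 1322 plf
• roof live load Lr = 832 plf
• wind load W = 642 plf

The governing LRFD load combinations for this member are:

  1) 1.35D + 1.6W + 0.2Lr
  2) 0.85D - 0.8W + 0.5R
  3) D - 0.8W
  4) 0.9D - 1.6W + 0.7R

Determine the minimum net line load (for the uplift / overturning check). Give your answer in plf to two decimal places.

1410.40 plf

1) 1.35(1924) + 1.6(642) + 0.2(832) = 2597.40 + 1027.20 + 166.40 = 3791.00
2) 0.85(1924) - 0.8(642) + 0.5(1055) = 1635.40 - 513.60 + 527.50 = 1649.30
3) 1.0(1924) - 0.8(642) = 1924.00 - 513.60 = 1410.40
4) 0.9(1924) - 1.6(642) + 0.7(1055) = 1731.60 - 1027.20 + 738.50 = 1442.90
Combination 3 gives the minimum: 1410.40 plf.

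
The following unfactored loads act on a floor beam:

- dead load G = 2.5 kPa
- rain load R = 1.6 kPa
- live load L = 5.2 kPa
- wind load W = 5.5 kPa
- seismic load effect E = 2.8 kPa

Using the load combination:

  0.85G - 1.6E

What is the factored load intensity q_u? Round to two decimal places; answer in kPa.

-2.36 kPa

0.85(2.5) - 1.6(2.8) = -2.36
q_u = -2.36 kPa.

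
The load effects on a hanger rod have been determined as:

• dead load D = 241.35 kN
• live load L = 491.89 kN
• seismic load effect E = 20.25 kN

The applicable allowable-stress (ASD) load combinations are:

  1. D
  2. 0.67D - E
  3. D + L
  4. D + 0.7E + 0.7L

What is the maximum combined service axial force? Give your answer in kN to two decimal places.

1. 1.0(241.35) = 241.35
2. 0.67(241.35) - 1.0(20.25) = 141.45
3. 1.0(241.35) + 1.0(491.89) = 733.24
4. 1.0(241.35) + 0.7(20.25) + 0.7(491.89) = 599.85
Combination 3 governs: N = 733.24 kN.

733.24 kN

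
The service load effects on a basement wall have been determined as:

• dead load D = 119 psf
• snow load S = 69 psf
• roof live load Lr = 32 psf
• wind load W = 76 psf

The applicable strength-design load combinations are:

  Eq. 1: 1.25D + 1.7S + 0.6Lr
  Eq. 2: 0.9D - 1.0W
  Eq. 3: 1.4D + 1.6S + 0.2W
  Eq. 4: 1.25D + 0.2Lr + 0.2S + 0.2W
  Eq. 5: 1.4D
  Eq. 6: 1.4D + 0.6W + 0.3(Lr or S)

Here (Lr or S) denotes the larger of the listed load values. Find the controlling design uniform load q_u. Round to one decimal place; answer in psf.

(Lr or S) → S = 69 psf.
Eq. 1: 1.25(119) + 1.7(69) + 0.6(32) = 148.8 + 117.3 + 19.2 = 285.3
Eq. 2: 0.9(119) - 1.0(76) = 107.1 - 76.0 = 31.1
Eq. 3: 1.4(119) + 1.6(69) + 0.2(76) = 166.6 + 110.4 + 15.2 = 292.2
Eq. 4: 1.25(119) + 0.2(32) + 0.2(69) + 0.2(76) = 148.8 + 6.4 + 13.8 + 15.2 = 184.2
Eq. 5: 1.4(119) = 166.6
Eq. 6: 1.4(119) + 0.6(76) + 0.3(69) = 166.6 + 45.6 + 20.7 = 232.9
Combination 3 governs: q_u = 292.2 psf.

292.2 psf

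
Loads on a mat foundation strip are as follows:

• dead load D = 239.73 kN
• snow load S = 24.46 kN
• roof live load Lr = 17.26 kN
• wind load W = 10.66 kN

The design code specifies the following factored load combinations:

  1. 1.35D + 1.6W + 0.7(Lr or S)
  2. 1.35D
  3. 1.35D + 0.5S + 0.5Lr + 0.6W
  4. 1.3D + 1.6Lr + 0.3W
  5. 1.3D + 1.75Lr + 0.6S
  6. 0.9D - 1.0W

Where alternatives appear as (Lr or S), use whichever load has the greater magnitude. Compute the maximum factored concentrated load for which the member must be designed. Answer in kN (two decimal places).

357.81 kN

(Lr or S) → S = 24.46 kN.
1. 1.35(239.73) + 1.6(10.66) + 0.7(24.46) = 357.81
2. 1.35(239.73) = 323.64
3. 1.35(239.73) + 0.5(24.46) + 0.5(17.26) + 0.6(10.66) = 350.89
4. 1.3(239.73) + 1.6(17.26) + 0.3(10.66) = 342.46
5. 1.3(239.73) + 1.75(17.26) + 0.6(24.46) = 356.53
6. 0.9(239.73) - 1.0(10.66) = 215.76 - 10.66 = 205.10
Maximum is from combination 1.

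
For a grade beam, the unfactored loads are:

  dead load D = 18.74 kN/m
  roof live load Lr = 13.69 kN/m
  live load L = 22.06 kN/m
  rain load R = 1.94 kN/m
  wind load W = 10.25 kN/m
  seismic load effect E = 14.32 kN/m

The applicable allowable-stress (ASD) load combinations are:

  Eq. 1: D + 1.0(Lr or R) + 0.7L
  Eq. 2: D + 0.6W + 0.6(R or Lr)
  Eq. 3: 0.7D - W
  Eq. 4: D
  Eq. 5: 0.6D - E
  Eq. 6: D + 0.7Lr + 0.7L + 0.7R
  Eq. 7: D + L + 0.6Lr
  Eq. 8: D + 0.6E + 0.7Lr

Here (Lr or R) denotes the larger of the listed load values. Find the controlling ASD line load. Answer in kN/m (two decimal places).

(Lr or R) → Lr = 13.69 kN/m; (R or Lr) → Lr = 13.69 kN/m.
Eq. 1: 1.0(18.74) + 1.0(13.69) + 0.7(22.06) = 47.87
Eq. 2: 1.0(18.74) + 0.6(10.25) + 0.6(13.69) = 33.10
Eq. 3: 0.7(18.74) - 1.0(10.25) = 2.87
Eq. 4: 1.0(18.74) = 18.74
Eq. 5: 0.6(18.74) - 1.0(14.32) = -3.08
Eq. 6: 1.0(18.74) + 0.7(13.69) + 0.7(22.06) + 0.7(1.94) = 45.12
Eq. 7: 1.0(18.74) + 1.0(22.06) + 0.6(13.69) = 49.01
Eq. 8: 1.0(18.74) + 0.6(14.32) + 0.7(13.69) = 36.92
Maximum is from combination 7.

49.01 kN/m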